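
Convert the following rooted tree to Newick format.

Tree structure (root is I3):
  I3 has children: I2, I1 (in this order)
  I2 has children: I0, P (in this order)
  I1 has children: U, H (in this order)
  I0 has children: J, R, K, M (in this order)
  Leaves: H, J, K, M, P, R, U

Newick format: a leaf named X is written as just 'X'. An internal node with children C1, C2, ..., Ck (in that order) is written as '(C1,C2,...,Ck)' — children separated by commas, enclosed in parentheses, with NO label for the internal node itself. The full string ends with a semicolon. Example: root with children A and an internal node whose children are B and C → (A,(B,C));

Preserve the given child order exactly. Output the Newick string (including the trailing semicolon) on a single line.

Answer: (((J,R,K,M),P),(U,H));

Derivation:
internal I3 with children ['I2', 'I1']
  internal I2 with children ['I0', 'P']
    internal I0 with children ['J', 'R', 'K', 'M']
      leaf 'J' → 'J'
      leaf 'R' → 'R'
      leaf 'K' → 'K'
      leaf 'M' → 'M'
    → '(J,R,K,M)'
    leaf 'P' → 'P'
  → '((J,R,K,M),P)'
  internal I1 with children ['U', 'H']
    leaf 'U' → 'U'
    leaf 'H' → 'H'
  → '(U,H)'
→ '(((J,R,K,M),P),(U,H))'
Final: (((J,R,K,M),P),(U,H));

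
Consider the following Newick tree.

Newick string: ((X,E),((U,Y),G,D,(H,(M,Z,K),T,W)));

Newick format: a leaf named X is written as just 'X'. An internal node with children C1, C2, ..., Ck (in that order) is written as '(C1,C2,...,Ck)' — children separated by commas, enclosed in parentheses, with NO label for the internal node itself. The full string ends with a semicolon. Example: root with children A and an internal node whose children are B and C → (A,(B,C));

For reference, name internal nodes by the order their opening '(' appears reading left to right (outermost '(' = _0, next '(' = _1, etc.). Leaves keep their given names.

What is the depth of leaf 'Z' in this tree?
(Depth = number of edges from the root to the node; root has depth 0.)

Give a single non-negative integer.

Answer: 4

Derivation:
Newick: ((X,E),((U,Y),G,D,(H,(M,Z,K),T,W)));
Naming internals by '(' encounter order: outermost '(' = _0, next = _1, ...
Query node: Z
Path from root: _0 -> _2 -> _4 -> _5 -> Z
Depth of Z: 4 (number of edges from root)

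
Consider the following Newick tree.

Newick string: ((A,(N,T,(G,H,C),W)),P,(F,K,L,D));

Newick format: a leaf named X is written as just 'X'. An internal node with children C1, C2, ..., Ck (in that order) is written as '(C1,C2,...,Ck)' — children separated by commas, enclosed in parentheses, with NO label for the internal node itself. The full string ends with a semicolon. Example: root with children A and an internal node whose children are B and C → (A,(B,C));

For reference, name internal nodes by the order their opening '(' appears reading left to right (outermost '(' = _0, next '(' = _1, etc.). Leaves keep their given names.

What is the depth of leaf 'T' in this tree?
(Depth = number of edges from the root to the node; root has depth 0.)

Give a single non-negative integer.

Answer: 3

Derivation:
Newick: ((A,(N,T,(G,H,C),W)),P,(F,K,L,D));
Naming internals by '(' encounter order: outermost '(' = _0, next = _1, ...
Query node: T
Path from root: _0 -> _1 -> _2 -> T
Depth of T: 3 (number of edges from root)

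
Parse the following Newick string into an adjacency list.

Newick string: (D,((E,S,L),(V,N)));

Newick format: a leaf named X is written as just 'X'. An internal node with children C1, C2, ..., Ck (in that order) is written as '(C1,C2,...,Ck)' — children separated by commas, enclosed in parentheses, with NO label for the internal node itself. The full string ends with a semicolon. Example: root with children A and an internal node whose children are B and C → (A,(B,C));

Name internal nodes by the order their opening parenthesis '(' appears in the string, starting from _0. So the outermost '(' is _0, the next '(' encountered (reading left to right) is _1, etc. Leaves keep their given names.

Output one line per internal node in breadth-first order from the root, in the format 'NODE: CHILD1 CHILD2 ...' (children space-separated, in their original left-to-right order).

Input: (D,((E,S,L),(V,N)));
Scanning left-to-right, naming '(' by encounter order:
  pos 0: '(' -> open internal node _0 (depth 1)
  pos 3: '(' -> open internal node _1 (depth 2)
  pos 4: '(' -> open internal node _2 (depth 3)
  pos 10: ')' -> close internal node _2 (now at depth 2)
  pos 12: '(' -> open internal node _3 (depth 3)
  pos 16: ')' -> close internal node _3 (now at depth 2)
  pos 17: ')' -> close internal node _1 (now at depth 1)
  pos 18: ')' -> close internal node _0 (now at depth 0)
Total internal nodes: 4
BFS adjacency from root:
  _0: D _1
  _1: _2 _3
  _2: E S L
  _3: V N

Answer: _0: D _1
_1: _2 _3
_2: E S L
_3: V N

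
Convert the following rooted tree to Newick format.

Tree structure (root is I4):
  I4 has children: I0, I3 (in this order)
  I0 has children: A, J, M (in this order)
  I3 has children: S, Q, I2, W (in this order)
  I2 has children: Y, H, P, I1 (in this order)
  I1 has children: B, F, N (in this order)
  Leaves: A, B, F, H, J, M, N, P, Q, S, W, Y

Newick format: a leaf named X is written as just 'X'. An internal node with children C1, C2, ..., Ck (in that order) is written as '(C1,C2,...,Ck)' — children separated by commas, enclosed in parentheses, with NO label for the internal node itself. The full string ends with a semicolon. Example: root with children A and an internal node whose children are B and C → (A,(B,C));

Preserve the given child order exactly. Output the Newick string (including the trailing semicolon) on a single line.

Answer: ((A,J,M),(S,Q,(Y,H,P,(B,F,N)),W));

Derivation:
internal I4 with children ['I0', 'I3']
  internal I0 with children ['A', 'J', 'M']
    leaf 'A' → 'A'
    leaf 'J' → 'J'
    leaf 'M' → 'M'
  → '(A,J,M)'
  internal I3 with children ['S', 'Q', 'I2', 'W']
    leaf 'S' → 'S'
    leaf 'Q' → 'Q'
    internal I2 with children ['Y', 'H', 'P', 'I1']
      leaf 'Y' → 'Y'
      leaf 'H' → 'H'
      leaf 'P' → 'P'
      internal I1 with children ['B', 'F', 'N']
        leaf 'B' → 'B'
        leaf 'F' → 'F'
        leaf 'N' → 'N'
      → '(B,F,N)'
    → '(Y,H,P,(B,F,N))'
    leaf 'W' → 'W'
  → '(S,Q,(Y,H,P,(B,F,N)),W)'
→ '((A,J,M),(S,Q,(Y,H,P,(B,F,N)),W))'
Final: ((A,J,M),(S,Q,(Y,H,P,(B,F,N)),W));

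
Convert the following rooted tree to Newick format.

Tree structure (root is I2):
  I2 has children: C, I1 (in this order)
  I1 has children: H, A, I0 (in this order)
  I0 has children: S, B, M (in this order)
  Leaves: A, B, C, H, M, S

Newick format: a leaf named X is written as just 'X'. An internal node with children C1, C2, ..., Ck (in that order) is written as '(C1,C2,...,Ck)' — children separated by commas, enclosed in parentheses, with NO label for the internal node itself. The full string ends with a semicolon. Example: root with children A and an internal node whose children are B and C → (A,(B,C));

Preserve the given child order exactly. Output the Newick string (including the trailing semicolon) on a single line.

Answer: (C,(H,A,(S,B,M)));

Derivation:
internal I2 with children ['C', 'I1']
  leaf 'C' → 'C'
  internal I1 with children ['H', 'A', 'I0']
    leaf 'H' → 'H'
    leaf 'A' → 'A'
    internal I0 with children ['S', 'B', 'M']
      leaf 'S' → 'S'
      leaf 'B' → 'B'
      leaf 'M' → 'M'
    → '(S,B,M)'
  → '(H,A,(S,B,M))'
→ '(C,(H,A,(S,B,M)))'
Final: (C,(H,A,(S,B,M)));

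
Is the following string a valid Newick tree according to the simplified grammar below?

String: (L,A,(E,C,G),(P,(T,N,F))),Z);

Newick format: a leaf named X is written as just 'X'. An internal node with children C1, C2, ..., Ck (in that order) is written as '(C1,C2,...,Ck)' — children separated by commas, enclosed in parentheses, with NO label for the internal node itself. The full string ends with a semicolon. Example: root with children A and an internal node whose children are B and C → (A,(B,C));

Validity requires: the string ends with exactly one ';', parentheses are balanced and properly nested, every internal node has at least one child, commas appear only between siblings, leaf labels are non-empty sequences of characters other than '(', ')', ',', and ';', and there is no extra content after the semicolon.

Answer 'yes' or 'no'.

Input: (L,A,(E,C,G),(P,(T,N,F))),Z);
Paren balance: 4 '(' vs 5 ')' MISMATCH
Ends with single ';': True
Full parse: FAILS (extra content after tree at pos 25)
Valid: False

Answer: no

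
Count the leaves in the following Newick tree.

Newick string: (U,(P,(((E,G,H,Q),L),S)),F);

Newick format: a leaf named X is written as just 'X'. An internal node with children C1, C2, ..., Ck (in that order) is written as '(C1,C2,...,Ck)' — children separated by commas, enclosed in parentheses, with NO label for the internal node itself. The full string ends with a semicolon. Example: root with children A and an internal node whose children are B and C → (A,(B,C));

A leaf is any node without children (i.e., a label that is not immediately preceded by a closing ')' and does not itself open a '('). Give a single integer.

Answer: 9

Derivation:
Newick: (U,(P,(((E,G,H,Q),L),S)),F);
Scan left-to-right; a leaf is any maximal label run not followed by '(':
  pos 1: leaf 'U' → count = 1
  pos 4: leaf 'P' → count = 2
  pos 9: leaf 'E' → count = 3
  pos 11: leaf 'G' → count = 4
  pos 13: leaf 'H' → count = 5
  pos 15: leaf 'Q' → count = 6
  pos 18: leaf 'L' → count = 7
  pos 21: leaf 'S' → count = 8
  pos 25: leaf 'F' → count = 9
Total leaves: 9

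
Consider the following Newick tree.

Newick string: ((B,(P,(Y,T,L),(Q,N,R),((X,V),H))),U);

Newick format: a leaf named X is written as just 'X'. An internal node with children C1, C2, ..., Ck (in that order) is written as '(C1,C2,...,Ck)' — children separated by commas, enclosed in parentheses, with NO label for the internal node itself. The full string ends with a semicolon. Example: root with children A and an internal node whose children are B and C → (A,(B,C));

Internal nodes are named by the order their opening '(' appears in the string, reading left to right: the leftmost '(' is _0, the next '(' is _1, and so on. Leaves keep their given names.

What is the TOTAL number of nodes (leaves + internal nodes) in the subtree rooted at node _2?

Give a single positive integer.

Answer: 15

Derivation:
Newick: ((B,(P,(Y,T,L),(Q,N,R),((X,V),H))),U);
Locate _2: it is the '(' at position 4 (the 3rd '(' reading left to right).
Query: subtree rooted at _2
_2: subtree_size = 1 + 14
  P: subtree_size = 1 + 0
  _3: subtree_size = 1 + 3
    Y: subtree_size = 1 + 0
    T: subtree_size = 1 + 0
    L: subtree_size = 1 + 0
  _4: subtree_size = 1 + 3
    Q: subtree_size = 1 + 0
    N: subtree_size = 1 + 0
    R: subtree_size = 1 + 0
  _5: subtree_size = 1 + 4
    _6: subtree_size = 1 + 2
      X: subtree_size = 1 + 0
      V: subtree_size = 1 + 0
    H: subtree_size = 1 + 0
Total subtree size of _2: 15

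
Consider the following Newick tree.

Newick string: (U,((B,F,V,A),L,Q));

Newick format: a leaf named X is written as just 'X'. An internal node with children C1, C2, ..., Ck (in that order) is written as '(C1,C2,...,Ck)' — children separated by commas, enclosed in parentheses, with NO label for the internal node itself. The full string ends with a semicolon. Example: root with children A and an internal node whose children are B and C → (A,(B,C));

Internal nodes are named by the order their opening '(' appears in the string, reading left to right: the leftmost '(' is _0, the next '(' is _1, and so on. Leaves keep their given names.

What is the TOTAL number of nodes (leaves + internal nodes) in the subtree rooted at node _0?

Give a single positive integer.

Answer: 10

Derivation:
Newick: (U,((B,F,V,A),L,Q));
Locate _0: it is the '(' at position 0 (the 1st '(' reading left to right).
Query: subtree rooted at _0
_0: subtree_size = 1 + 9
  U: subtree_size = 1 + 0
  _1: subtree_size = 1 + 7
    _2: subtree_size = 1 + 4
      B: subtree_size = 1 + 0
      F: subtree_size = 1 + 0
      V: subtree_size = 1 + 0
      A: subtree_size = 1 + 0
    L: subtree_size = 1 + 0
    Q: subtree_size = 1 + 0
Total subtree size of _0: 10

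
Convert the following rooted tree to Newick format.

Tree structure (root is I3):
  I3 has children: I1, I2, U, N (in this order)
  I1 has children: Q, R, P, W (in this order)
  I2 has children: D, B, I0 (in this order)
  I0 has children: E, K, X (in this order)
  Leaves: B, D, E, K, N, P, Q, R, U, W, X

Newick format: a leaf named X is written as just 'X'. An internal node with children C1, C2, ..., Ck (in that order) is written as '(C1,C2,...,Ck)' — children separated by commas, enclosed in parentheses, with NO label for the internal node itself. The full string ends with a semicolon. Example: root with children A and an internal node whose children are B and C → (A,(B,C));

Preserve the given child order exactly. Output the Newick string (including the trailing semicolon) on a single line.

Answer: ((Q,R,P,W),(D,B,(E,K,X)),U,N);

Derivation:
internal I3 with children ['I1', 'I2', 'U', 'N']
  internal I1 with children ['Q', 'R', 'P', 'W']
    leaf 'Q' → 'Q'
    leaf 'R' → 'R'
    leaf 'P' → 'P'
    leaf 'W' → 'W'
  → '(Q,R,P,W)'
  internal I2 with children ['D', 'B', 'I0']
    leaf 'D' → 'D'
    leaf 'B' → 'B'
    internal I0 with children ['E', 'K', 'X']
      leaf 'E' → 'E'
      leaf 'K' → 'K'
      leaf 'X' → 'X'
    → '(E,K,X)'
  → '(D,B,(E,K,X))'
  leaf 'U' → 'U'
  leaf 'N' → 'N'
→ '((Q,R,P,W),(D,B,(E,K,X)),U,N)'
Final: ((Q,R,P,W),(D,B,(E,K,X)),U,N);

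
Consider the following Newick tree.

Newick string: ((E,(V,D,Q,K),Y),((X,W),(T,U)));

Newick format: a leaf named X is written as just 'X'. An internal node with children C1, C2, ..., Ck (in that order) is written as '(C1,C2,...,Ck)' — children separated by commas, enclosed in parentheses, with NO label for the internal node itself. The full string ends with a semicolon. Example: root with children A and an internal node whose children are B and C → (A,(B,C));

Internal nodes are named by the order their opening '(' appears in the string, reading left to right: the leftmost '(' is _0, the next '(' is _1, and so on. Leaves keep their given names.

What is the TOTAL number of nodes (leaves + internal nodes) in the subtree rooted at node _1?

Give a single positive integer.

Newick: ((E,(V,D,Q,K),Y),((X,W),(T,U)));
Locate _1: it is the '(' at position 1 (the 2nd '(' reading left to right).
Query: subtree rooted at _1
_1: subtree_size = 1 + 7
  E: subtree_size = 1 + 0
  _2: subtree_size = 1 + 4
    V: subtree_size = 1 + 0
    D: subtree_size = 1 + 0
    Q: subtree_size = 1 + 0
    K: subtree_size = 1 + 0
  Y: subtree_size = 1 + 0
Total subtree size of _1: 8

Answer: 8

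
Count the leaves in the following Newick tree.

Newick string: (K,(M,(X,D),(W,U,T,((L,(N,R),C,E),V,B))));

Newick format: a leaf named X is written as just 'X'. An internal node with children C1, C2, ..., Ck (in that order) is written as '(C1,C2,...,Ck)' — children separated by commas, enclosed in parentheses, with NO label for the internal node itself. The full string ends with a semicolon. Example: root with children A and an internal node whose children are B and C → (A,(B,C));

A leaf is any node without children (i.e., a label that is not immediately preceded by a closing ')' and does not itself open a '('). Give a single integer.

Answer: 14

Derivation:
Newick: (K,(M,(X,D),(W,U,T,((L,(N,R),C,E),V,B))));
Scan left-to-right; a leaf is any maximal label run not followed by '(':
  pos 1: leaf 'K' → count = 1
  pos 4: leaf 'M' → count = 2
  pos 7: leaf 'X' → count = 3
  pos 9: leaf 'D' → count = 4
  pos 13: leaf 'W' → count = 5
  pos 15: leaf 'U' → count = 6
  pos 17: leaf 'T' → count = 7
  pos 21: leaf 'L' → count = 8
  pos 24: leaf 'N' → count = 9
  pos 26: leaf 'R' → count = 10
  pos 29: leaf 'C' → count = 11
  pos 31: leaf 'E' → count = 12
  pos 34: leaf 'V' → count = 13
  pos 36: leaf 'B' → count = 14
Total leaves: 14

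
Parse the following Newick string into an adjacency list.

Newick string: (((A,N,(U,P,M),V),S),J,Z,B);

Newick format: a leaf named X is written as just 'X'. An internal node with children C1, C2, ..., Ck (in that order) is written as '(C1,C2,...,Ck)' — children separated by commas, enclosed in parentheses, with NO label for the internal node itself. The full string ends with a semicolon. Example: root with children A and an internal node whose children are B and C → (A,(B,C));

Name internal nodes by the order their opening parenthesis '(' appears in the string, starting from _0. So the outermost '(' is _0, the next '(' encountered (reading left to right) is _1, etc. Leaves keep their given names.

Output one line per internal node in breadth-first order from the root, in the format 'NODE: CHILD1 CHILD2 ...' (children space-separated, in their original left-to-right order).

Answer: _0: _1 J Z B
_1: _2 S
_2: A N _3 V
_3: U P M

Derivation:
Input: (((A,N,(U,P,M),V),S),J,Z,B);
Scanning left-to-right, naming '(' by encounter order:
  pos 0: '(' -> open internal node _0 (depth 1)
  pos 1: '(' -> open internal node _1 (depth 2)
  pos 2: '(' -> open internal node _2 (depth 3)
  pos 7: '(' -> open internal node _3 (depth 4)
  pos 13: ')' -> close internal node _3 (now at depth 3)
  pos 16: ')' -> close internal node _2 (now at depth 2)
  pos 19: ')' -> close internal node _1 (now at depth 1)
  pos 26: ')' -> close internal node _0 (now at depth 0)
Total internal nodes: 4
BFS adjacency from root:
  _0: _1 J Z B
  _1: _2 S
  _2: A N _3 V
  _3: U P M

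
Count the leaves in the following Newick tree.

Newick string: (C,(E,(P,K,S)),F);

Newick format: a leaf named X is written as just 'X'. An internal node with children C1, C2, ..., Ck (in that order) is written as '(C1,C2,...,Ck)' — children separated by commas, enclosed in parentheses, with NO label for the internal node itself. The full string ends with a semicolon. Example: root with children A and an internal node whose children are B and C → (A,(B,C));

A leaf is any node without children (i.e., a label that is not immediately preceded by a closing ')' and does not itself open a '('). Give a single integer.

Newick: (C,(E,(P,K,S)),F);
Scan left-to-right; a leaf is any maximal label run not followed by '(':
  pos 1: leaf 'C' → count = 1
  pos 4: leaf 'E' → count = 2
  pos 7: leaf 'P' → count = 3
  pos 9: leaf 'K' → count = 4
  pos 11: leaf 'S' → count = 5
  pos 15: leaf 'F' → count = 6
Total leaves: 6

Answer: 6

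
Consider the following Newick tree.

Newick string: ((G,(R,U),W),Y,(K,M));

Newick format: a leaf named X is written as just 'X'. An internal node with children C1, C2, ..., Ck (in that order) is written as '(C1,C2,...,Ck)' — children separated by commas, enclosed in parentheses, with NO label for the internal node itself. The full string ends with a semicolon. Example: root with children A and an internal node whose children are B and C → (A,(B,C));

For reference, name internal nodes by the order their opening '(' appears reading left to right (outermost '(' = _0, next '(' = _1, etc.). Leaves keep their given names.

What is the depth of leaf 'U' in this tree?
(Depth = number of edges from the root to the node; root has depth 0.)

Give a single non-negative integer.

Answer: 3

Derivation:
Newick: ((G,(R,U),W),Y,(K,M));
Naming internals by '(' encounter order: outermost '(' = _0, next = _1, ...
Query node: U
Path from root: _0 -> _1 -> _2 -> U
Depth of U: 3 (number of edges from root)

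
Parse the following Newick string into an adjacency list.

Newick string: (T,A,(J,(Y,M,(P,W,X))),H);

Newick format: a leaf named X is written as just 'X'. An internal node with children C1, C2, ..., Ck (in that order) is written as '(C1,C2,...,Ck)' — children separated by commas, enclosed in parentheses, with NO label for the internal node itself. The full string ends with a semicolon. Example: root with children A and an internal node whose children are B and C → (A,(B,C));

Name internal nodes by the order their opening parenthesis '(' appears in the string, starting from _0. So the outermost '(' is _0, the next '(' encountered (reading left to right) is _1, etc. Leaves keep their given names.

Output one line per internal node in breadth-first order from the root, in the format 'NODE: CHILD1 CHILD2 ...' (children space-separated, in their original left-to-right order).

Answer: _0: T A _1 H
_1: J _2
_2: Y M _3
_3: P W X

Derivation:
Input: (T,A,(J,(Y,M,(P,W,X))),H);
Scanning left-to-right, naming '(' by encounter order:
  pos 0: '(' -> open internal node _0 (depth 1)
  pos 5: '(' -> open internal node _1 (depth 2)
  pos 8: '(' -> open internal node _2 (depth 3)
  pos 13: '(' -> open internal node _3 (depth 4)
  pos 19: ')' -> close internal node _3 (now at depth 3)
  pos 20: ')' -> close internal node _2 (now at depth 2)
  pos 21: ')' -> close internal node _1 (now at depth 1)
  pos 24: ')' -> close internal node _0 (now at depth 0)
Total internal nodes: 4
BFS adjacency from root:
  _0: T A _1 H
  _1: J _2
  _2: Y M _3
  _3: P W X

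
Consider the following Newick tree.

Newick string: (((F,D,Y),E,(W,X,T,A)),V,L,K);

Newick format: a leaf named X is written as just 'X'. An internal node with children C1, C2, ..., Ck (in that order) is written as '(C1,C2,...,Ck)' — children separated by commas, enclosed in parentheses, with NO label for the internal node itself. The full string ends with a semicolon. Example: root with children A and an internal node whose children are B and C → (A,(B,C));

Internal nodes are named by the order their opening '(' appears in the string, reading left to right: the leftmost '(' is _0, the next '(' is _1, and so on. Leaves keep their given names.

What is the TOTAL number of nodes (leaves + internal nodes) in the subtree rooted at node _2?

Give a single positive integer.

Answer: 4

Derivation:
Newick: (((F,D,Y),E,(W,X,T,A)),V,L,K);
Locate _2: it is the '(' at position 2 (the 3rd '(' reading left to right).
Query: subtree rooted at _2
_2: subtree_size = 1 + 3
  F: subtree_size = 1 + 0
  D: subtree_size = 1 + 0
  Y: subtree_size = 1 + 0
Total subtree size of _2: 4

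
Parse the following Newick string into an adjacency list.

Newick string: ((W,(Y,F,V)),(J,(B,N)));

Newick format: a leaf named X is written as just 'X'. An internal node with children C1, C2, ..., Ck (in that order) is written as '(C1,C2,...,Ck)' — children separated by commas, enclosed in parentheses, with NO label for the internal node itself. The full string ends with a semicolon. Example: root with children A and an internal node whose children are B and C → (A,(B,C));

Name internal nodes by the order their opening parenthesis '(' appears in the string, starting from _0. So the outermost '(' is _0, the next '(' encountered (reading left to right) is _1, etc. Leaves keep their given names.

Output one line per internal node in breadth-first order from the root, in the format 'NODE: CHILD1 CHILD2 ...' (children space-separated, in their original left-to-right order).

Input: ((W,(Y,F,V)),(J,(B,N)));
Scanning left-to-right, naming '(' by encounter order:
  pos 0: '(' -> open internal node _0 (depth 1)
  pos 1: '(' -> open internal node _1 (depth 2)
  pos 4: '(' -> open internal node _2 (depth 3)
  pos 10: ')' -> close internal node _2 (now at depth 2)
  pos 11: ')' -> close internal node _1 (now at depth 1)
  pos 13: '(' -> open internal node _3 (depth 2)
  pos 16: '(' -> open internal node _4 (depth 3)
  pos 20: ')' -> close internal node _4 (now at depth 2)
  pos 21: ')' -> close internal node _3 (now at depth 1)
  pos 22: ')' -> close internal node _0 (now at depth 0)
Total internal nodes: 5
BFS adjacency from root:
  _0: _1 _3
  _1: W _2
  _3: J _4
  _2: Y F V
  _4: B N

Answer: _0: _1 _3
_1: W _2
_3: J _4
_2: Y F V
_4: B N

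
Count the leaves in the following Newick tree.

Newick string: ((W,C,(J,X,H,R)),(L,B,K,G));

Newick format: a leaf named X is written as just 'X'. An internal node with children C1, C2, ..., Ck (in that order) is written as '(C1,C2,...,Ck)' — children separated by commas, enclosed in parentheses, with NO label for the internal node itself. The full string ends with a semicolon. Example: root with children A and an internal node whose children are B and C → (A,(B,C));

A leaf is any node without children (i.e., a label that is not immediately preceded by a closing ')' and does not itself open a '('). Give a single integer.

Answer: 10

Derivation:
Newick: ((W,C,(J,X,H,R)),(L,B,K,G));
Scan left-to-right; a leaf is any maximal label run not followed by '(':
  pos 2: leaf 'W' → count = 1
  pos 4: leaf 'C' → count = 2
  pos 7: leaf 'J' → count = 3
  pos 9: leaf 'X' → count = 4
  pos 11: leaf 'H' → count = 5
  pos 13: leaf 'R' → count = 6
  pos 18: leaf 'L' → count = 7
  pos 20: leaf 'B' → count = 8
  pos 22: leaf 'K' → count = 9
  pos 24: leaf 'G' → count = 10
Total leaves: 10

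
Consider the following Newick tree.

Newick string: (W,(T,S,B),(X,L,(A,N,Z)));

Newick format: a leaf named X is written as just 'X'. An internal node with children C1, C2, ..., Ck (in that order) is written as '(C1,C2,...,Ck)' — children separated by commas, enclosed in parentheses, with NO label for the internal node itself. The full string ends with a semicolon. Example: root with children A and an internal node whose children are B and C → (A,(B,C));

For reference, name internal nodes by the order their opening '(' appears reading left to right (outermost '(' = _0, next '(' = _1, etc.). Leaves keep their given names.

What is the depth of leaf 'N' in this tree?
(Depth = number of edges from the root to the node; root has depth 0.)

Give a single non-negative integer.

Newick: (W,(T,S,B),(X,L,(A,N,Z)));
Naming internals by '(' encounter order: outermost '(' = _0, next = _1, ...
Query node: N
Path from root: _0 -> _2 -> _3 -> N
Depth of N: 3 (number of edges from root)

Answer: 3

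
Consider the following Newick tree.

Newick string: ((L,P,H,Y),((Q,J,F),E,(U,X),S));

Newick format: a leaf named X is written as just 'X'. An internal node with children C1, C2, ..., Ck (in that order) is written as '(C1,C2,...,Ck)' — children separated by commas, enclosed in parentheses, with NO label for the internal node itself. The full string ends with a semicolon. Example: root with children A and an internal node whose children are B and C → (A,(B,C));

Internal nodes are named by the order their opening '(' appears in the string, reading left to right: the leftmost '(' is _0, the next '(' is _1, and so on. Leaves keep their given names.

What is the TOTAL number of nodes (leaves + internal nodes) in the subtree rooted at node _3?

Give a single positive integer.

Newick: ((L,P,H,Y),((Q,J,F),E,(U,X),S));
Locate _3: it is the '(' at position 12 (the 4th '(' reading left to right).
Query: subtree rooted at _3
_3: subtree_size = 1 + 3
  Q: subtree_size = 1 + 0
  J: subtree_size = 1 + 0
  F: subtree_size = 1 + 0
Total subtree size of _3: 4

Answer: 4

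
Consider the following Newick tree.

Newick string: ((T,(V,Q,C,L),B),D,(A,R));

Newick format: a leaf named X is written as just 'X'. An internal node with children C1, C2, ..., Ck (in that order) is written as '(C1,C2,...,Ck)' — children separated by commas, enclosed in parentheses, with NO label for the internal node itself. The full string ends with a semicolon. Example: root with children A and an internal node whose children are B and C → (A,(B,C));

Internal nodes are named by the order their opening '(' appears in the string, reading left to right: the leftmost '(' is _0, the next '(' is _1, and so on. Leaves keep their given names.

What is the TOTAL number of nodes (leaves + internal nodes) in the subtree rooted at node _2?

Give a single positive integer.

Answer: 5

Derivation:
Newick: ((T,(V,Q,C,L),B),D,(A,R));
Locate _2: it is the '(' at position 4 (the 3rd '(' reading left to right).
Query: subtree rooted at _2
_2: subtree_size = 1 + 4
  V: subtree_size = 1 + 0
  Q: subtree_size = 1 + 0
  C: subtree_size = 1 + 0
  L: subtree_size = 1 + 0
Total subtree size of _2: 5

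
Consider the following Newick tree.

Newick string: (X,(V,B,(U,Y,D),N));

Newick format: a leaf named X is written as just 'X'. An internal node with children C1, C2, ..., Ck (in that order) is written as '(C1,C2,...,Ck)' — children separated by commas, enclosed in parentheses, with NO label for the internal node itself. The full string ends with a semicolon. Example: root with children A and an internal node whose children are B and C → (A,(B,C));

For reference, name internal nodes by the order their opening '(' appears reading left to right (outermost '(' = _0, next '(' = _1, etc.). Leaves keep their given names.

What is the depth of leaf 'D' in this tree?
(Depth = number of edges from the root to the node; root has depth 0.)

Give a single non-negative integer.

Newick: (X,(V,B,(U,Y,D),N));
Naming internals by '(' encounter order: outermost '(' = _0, next = _1, ...
Query node: D
Path from root: _0 -> _1 -> _2 -> D
Depth of D: 3 (number of edges from root)

Answer: 3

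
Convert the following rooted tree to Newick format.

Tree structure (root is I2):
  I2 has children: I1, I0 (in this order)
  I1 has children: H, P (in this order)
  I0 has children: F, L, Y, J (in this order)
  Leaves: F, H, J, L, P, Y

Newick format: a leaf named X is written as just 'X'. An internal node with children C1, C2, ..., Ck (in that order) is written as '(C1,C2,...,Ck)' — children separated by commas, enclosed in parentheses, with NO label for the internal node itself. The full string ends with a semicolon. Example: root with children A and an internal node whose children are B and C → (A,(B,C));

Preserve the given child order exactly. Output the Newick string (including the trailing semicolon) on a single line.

internal I2 with children ['I1', 'I0']
  internal I1 with children ['H', 'P']
    leaf 'H' → 'H'
    leaf 'P' → 'P'
  → '(H,P)'
  internal I0 with children ['F', 'L', 'Y', 'J']
    leaf 'F' → 'F'
    leaf 'L' → 'L'
    leaf 'Y' → 'Y'
    leaf 'J' → 'J'
  → '(F,L,Y,J)'
→ '((H,P),(F,L,Y,J))'
Final: ((H,P),(F,L,Y,J));

Answer: ((H,P),(F,L,Y,J));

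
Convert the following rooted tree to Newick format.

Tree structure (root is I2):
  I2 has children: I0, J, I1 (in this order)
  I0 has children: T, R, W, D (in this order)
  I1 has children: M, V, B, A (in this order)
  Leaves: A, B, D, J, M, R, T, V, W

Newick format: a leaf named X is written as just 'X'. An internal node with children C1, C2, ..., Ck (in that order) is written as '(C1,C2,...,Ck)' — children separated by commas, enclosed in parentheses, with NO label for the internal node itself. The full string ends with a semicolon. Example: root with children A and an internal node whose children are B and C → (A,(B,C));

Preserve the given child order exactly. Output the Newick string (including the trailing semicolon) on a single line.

Answer: ((T,R,W,D),J,(M,V,B,A));

Derivation:
internal I2 with children ['I0', 'J', 'I1']
  internal I0 with children ['T', 'R', 'W', 'D']
    leaf 'T' → 'T'
    leaf 'R' → 'R'
    leaf 'W' → 'W'
    leaf 'D' → 'D'
  → '(T,R,W,D)'
  leaf 'J' → 'J'
  internal I1 with children ['M', 'V', 'B', 'A']
    leaf 'M' → 'M'
    leaf 'V' → 'V'
    leaf 'B' → 'B'
    leaf 'A' → 'A'
  → '(M,V,B,A)'
→ '((T,R,W,D),J,(M,V,B,A))'
Final: ((T,R,W,D),J,(M,V,B,A));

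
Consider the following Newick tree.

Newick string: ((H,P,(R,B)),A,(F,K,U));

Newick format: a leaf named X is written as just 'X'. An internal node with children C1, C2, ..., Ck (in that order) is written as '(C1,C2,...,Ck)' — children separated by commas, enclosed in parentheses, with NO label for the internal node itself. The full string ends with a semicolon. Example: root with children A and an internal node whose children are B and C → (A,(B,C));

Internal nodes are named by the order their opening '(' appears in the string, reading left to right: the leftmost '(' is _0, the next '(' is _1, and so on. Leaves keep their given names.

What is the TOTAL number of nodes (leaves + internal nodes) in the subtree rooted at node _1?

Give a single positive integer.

Newick: ((H,P,(R,B)),A,(F,K,U));
Locate _1: it is the '(' at position 1 (the 2nd '(' reading left to right).
Query: subtree rooted at _1
_1: subtree_size = 1 + 5
  H: subtree_size = 1 + 0
  P: subtree_size = 1 + 0
  _2: subtree_size = 1 + 2
    R: subtree_size = 1 + 0
    B: subtree_size = 1 + 0
Total subtree size of _1: 6

Answer: 6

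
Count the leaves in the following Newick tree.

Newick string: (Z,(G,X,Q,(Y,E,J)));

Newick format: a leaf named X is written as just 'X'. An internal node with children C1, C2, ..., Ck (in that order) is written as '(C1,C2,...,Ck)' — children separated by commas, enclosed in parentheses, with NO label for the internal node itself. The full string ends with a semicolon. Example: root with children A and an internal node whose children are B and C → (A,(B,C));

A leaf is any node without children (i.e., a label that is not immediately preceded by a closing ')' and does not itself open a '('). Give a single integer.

Answer: 7

Derivation:
Newick: (Z,(G,X,Q,(Y,E,J)));
Scan left-to-right; a leaf is any maximal label run not followed by '(':
  pos 1: leaf 'Z' → count = 1
  pos 4: leaf 'G' → count = 2
  pos 6: leaf 'X' → count = 3
  pos 8: leaf 'Q' → count = 4
  pos 11: leaf 'Y' → count = 5
  pos 13: leaf 'E' → count = 6
  pos 15: leaf 'J' → count = 7
Total leaves: 7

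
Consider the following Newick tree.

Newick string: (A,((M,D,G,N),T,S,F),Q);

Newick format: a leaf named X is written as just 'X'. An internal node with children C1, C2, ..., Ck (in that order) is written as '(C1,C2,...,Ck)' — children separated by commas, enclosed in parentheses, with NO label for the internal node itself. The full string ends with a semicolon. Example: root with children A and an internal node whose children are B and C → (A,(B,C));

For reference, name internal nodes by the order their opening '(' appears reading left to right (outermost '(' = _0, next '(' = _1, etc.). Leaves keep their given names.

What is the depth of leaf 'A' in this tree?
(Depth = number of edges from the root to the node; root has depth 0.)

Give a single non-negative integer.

Answer: 1

Derivation:
Newick: (A,((M,D,G,N),T,S,F),Q);
Naming internals by '(' encounter order: outermost '(' = _0, next = _1, ...
Query node: A
Path from root: _0 -> A
Depth of A: 1 (number of edges from root)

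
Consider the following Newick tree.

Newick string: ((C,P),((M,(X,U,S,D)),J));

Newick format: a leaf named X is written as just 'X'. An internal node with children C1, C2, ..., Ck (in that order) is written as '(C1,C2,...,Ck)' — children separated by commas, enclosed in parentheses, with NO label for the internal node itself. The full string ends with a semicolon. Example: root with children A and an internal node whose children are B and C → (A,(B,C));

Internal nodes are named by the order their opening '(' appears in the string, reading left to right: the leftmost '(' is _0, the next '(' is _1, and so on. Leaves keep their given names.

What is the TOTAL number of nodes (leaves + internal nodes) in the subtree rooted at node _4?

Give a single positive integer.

Answer: 5

Derivation:
Newick: ((C,P),((M,(X,U,S,D)),J));
Locate _4: it is the '(' at position 11 (the 5th '(' reading left to right).
Query: subtree rooted at _4
_4: subtree_size = 1 + 4
  X: subtree_size = 1 + 0
  U: subtree_size = 1 + 0
  S: subtree_size = 1 + 0
  D: subtree_size = 1 + 0
Total subtree size of _4: 5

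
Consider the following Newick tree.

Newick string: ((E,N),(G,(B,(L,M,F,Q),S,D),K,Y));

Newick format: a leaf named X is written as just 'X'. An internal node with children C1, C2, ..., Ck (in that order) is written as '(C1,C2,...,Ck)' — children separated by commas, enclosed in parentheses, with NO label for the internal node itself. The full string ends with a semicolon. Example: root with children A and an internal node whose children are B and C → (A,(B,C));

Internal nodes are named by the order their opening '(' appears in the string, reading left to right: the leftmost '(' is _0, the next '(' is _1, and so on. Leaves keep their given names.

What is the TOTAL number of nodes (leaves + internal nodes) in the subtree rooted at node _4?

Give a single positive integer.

Answer: 5

Derivation:
Newick: ((E,N),(G,(B,(L,M,F,Q),S,D),K,Y));
Locate _4: it is the '(' at position 13 (the 5th '(' reading left to right).
Query: subtree rooted at _4
_4: subtree_size = 1 + 4
  L: subtree_size = 1 + 0
  M: subtree_size = 1 + 0
  F: subtree_size = 1 + 0
  Q: subtree_size = 1 + 0
Total subtree size of _4: 5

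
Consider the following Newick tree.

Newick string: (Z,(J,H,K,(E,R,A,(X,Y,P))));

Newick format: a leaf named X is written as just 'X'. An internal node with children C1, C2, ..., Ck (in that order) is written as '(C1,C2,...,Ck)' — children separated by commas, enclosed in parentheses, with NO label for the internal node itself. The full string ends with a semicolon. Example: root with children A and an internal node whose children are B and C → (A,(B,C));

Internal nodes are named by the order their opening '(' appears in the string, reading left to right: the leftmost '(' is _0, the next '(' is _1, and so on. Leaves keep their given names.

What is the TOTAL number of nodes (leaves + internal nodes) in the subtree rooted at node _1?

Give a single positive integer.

Newick: (Z,(J,H,K,(E,R,A,(X,Y,P))));
Locate _1: it is the '(' at position 3 (the 2nd '(' reading left to right).
Query: subtree rooted at _1
_1: subtree_size = 1 + 11
  J: subtree_size = 1 + 0
  H: subtree_size = 1 + 0
  K: subtree_size = 1 + 0
  _2: subtree_size = 1 + 7
    E: subtree_size = 1 + 0
    R: subtree_size = 1 + 0
    A: subtree_size = 1 + 0
    _3: subtree_size = 1 + 3
      X: subtree_size = 1 + 0
      Y: subtree_size = 1 + 0
      P: subtree_size = 1 + 0
Total subtree size of _1: 12

Answer: 12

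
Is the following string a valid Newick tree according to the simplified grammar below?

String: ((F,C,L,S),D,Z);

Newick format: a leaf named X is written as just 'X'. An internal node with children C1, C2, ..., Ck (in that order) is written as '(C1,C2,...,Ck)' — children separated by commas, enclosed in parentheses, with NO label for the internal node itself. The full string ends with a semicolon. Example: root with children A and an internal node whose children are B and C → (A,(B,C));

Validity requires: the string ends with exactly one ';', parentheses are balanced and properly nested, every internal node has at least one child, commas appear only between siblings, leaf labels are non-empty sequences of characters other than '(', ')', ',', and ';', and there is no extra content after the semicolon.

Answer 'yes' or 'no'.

Input: ((F,C,L,S),D,Z);
Paren balance: 2 '(' vs 2 ')' OK
Ends with single ';': True
Full parse: OK
Valid: True

Answer: yes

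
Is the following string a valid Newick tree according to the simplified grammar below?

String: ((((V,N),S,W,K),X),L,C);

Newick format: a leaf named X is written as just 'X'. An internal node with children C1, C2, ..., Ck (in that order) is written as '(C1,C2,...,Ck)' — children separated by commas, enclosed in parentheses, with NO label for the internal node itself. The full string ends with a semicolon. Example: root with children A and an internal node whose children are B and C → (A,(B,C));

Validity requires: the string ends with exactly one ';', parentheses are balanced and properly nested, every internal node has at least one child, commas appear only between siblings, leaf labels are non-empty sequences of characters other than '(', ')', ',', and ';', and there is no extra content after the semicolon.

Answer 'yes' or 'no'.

Answer: yes

Derivation:
Input: ((((V,N),S,W,K),X),L,C);
Paren balance: 4 '(' vs 4 ')' OK
Ends with single ';': True
Full parse: OK
Valid: True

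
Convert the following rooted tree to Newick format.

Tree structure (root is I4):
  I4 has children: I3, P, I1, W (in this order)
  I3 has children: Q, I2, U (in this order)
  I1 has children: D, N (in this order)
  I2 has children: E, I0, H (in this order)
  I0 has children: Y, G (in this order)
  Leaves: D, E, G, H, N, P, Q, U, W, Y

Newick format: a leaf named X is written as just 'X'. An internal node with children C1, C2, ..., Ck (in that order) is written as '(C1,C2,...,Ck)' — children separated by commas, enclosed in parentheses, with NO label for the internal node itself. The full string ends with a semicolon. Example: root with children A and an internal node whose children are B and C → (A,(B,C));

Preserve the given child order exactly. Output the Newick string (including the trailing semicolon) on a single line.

internal I4 with children ['I3', 'P', 'I1', 'W']
  internal I3 with children ['Q', 'I2', 'U']
    leaf 'Q' → 'Q'
    internal I2 with children ['E', 'I0', 'H']
      leaf 'E' → 'E'
      internal I0 with children ['Y', 'G']
        leaf 'Y' → 'Y'
        leaf 'G' → 'G'
      → '(Y,G)'
      leaf 'H' → 'H'
    → '(E,(Y,G),H)'
    leaf 'U' → 'U'
  → '(Q,(E,(Y,G),H),U)'
  leaf 'P' → 'P'
  internal I1 with children ['D', 'N']
    leaf 'D' → 'D'
    leaf 'N' → 'N'
  → '(D,N)'
  leaf 'W' → 'W'
→ '((Q,(E,(Y,G),H),U),P,(D,N),W)'
Final: ((Q,(E,(Y,G),H),U),P,(D,N),W);

Answer: ((Q,(E,(Y,G),H),U),P,(D,N),W);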